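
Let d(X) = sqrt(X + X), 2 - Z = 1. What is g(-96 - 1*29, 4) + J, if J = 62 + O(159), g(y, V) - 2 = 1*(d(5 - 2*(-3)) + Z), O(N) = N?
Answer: 224 + sqrt(22) ≈ 228.69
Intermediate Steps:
Z = 1 (Z = 2 - 1*1 = 2 - 1 = 1)
d(X) = sqrt(2)*sqrt(X) (d(X) = sqrt(2*X) = sqrt(2)*sqrt(X))
g(y, V) = 3 + sqrt(22) (g(y, V) = 2 + 1*(sqrt(2)*sqrt(5 - 2*(-3)) + 1) = 2 + 1*(sqrt(2)*sqrt(5 + 6) + 1) = 2 + 1*(sqrt(2)*sqrt(11) + 1) = 2 + 1*(sqrt(22) + 1) = 2 + 1*(1 + sqrt(22)) = 2 + (1 + sqrt(22)) = 3 + sqrt(22))
J = 221 (J = 62 + 159 = 221)
g(-96 - 1*29, 4) + J = (3 + sqrt(22)) + 221 = 224 + sqrt(22)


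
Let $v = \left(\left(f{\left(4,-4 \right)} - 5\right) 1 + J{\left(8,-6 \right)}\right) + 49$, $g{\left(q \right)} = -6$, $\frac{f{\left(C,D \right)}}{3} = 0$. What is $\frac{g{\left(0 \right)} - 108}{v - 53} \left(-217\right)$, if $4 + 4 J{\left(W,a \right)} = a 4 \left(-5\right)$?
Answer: $\frac{12369}{10} \approx 1236.9$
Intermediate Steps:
$f{\left(C,D \right)} = 0$ ($f{\left(C,D \right)} = 3 \cdot 0 = 0$)
$J{\left(W,a \right)} = -1 - 5 a$ ($J{\left(W,a \right)} = -1 + \frac{a 4 \left(-5\right)}{4} = -1 + \frac{4 a \left(-5\right)}{4} = -1 + \frac{\left(-20\right) a}{4} = -1 - 5 a$)
$v = 73$ ($v = \left(\left(0 - 5\right) 1 - -29\right) + 49 = \left(\left(-5\right) 1 + \left(-1 + 30\right)\right) + 49 = \left(-5 + 29\right) + 49 = 24 + 49 = 73$)
$\frac{g{\left(0 \right)} - 108}{v - 53} \left(-217\right) = \frac{-6 - 108}{73 - 53} \left(-217\right) = - \frac{114}{20} \left(-217\right) = \left(-114\right) \frac{1}{20} \left(-217\right) = \left(- \frac{57}{10}\right) \left(-217\right) = \frac{12369}{10}$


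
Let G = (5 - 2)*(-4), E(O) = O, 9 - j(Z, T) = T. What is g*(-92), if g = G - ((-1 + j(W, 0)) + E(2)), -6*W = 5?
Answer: 2024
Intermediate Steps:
W = -⅚ (W = -⅙*5 = -⅚ ≈ -0.83333)
j(Z, T) = 9 - T
G = -12 (G = 3*(-4) = -12)
g = -22 (g = -12 - ((-1 + (9 - 1*0)) + 2) = -12 - ((-1 + (9 + 0)) + 2) = -12 - ((-1 + 9) + 2) = -12 - (8 + 2) = -12 - 1*10 = -12 - 10 = -22)
g*(-92) = -22*(-92) = 2024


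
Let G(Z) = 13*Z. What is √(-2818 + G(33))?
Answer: I*√2389 ≈ 48.877*I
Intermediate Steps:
√(-2818 + G(33)) = √(-2818 + 13*33) = √(-2818 + 429) = √(-2389) = I*√2389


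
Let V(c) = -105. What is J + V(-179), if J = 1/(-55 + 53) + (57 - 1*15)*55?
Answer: 4409/2 ≈ 2204.5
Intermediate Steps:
J = 4619/2 (J = 1/(-2) + (57 - 15)*55 = -½ + 42*55 = -½ + 2310 = 4619/2 ≈ 2309.5)
J + V(-179) = 4619/2 - 105 = 4409/2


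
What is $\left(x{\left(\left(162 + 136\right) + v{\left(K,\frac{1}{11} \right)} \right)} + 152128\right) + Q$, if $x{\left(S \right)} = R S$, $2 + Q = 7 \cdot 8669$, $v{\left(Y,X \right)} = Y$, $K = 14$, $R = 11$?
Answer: $216241$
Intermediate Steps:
$Q = 60681$ ($Q = -2 + 7 \cdot 8669 = -2 + 60683 = 60681$)
$x{\left(S \right)} = 11 S$
$\left(x{\left(\left(162 + 136\right) + v{\left(K,\frac{1}{11} \right)} \right)} + 152128\right) + Q = \left(11 \left(\left(162 + 136\right) + 14\right) + 152128\right) + 60681 = \left(11 \left(298 + 14\right) + 152128\right) + 60681 = \left(11 \cdot 312 + 152128\right) + 60681 = \left(3432 + 152128\right) + 60681 = 155560 + 60681 = 216241$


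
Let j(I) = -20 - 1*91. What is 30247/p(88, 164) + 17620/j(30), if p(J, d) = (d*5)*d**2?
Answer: -388600808983/2448073920 ≈ -158.74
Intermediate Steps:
j(I) = -111 (j(I) = -20 - 91 = -111)
p(J, d) = 5*d**3 (p(J, d) = (5*d)*d**2 = 5*d**3)
30247/p(88, 164) + 17620/j(30) = 30247/((5*164**3)) + 17620/(-111) = 30247/((5*4410944)) + 17620*(-1/111) = 30247/22054720 - 17620/111 = -388600808983/2448073920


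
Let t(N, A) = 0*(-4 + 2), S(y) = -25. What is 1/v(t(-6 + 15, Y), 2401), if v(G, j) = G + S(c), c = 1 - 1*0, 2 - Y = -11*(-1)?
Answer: -1/25 ≈ -0.040000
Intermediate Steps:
Y = -9 (Y = 2 - (-11)*(-1) = 2 - 1*11 = 2 - 11 = -9)
c = 1 (c = 1 + 0 = 1)
t(N, A) = 0 (t(N, A) = 0*(-2) = 0)
v(G, j) = -25 + G (v(G, j) = G - 25 = -25 + G)
1/v(t(-6 + 15, Y), 2401) = 1/(-25 + 0) = 1/(-25) = -1/25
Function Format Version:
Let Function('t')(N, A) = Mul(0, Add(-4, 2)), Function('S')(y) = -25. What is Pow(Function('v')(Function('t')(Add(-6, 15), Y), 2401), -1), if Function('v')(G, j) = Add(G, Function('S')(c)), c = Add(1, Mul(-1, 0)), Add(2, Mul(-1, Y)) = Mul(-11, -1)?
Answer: Rational(-1, 25) ≈ -0.040000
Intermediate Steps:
Y = -9 (Y = Add(2, Mul(-1, Mul(-11, -1))) = Add(2, Mul(-1, 11)) = Add(2, -11) = -9)
c = 1 (c = Add(1, 0) = 1)
Function('t')(N, A) = 0 (Function('t')(N, A) = Mul(0, -2) = 0)
Function('v')(G, j) = Add(-25, G) (Function('v')(G, j) = Add(G, -25) = Add(-25, G))
Pow(Function('v')(Function('t')(Add(-6, 15), Y), 2401), -1) = Pow(Add(-25, 0), -1) = Pow(-25, -1) = Rational(-1, 25)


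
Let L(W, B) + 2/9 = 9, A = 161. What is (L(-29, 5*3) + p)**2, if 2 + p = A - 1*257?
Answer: 644809/81 ≈ 7960.6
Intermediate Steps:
L(W, B) = 79/9 (L(W, B) = -2/9 + 9 = 79/9)
p = -98 (p = -2 + (161 - 1*257) = -2 + (161 - 257) = -2 - 96 = -98)
(L(-29, 5*3) + p)**2 = (79/9 - 98)**2 = (-803/9)**2 = 644809/81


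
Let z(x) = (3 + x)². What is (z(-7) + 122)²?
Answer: 19044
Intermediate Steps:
(z(-7) + 122)² = ((3 - 7)² + 122)² = ((-4)² + 122)² = (16 + 122)² = 138² = 19044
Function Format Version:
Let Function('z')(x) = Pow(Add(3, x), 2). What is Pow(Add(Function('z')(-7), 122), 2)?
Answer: 19044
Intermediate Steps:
Pow(Add(Function('z')(-7), 122), 2) = Pow(Add(Pow(Add(3, -7), 2), 122), 2) = Pow(Add(Pow(-4, 2), 122), 2) = Pow(Add(16, 122), 2) = Pow(138, 2) = 19044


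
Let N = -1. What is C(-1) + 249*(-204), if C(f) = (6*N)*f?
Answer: -50790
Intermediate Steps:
C(f) = -6*f (C(f) = (6*(-1))*f = -6*f)
C(-1) + 249*(-204) = -6*(-1) + 249*(-204) = 6 - 50796 = -50790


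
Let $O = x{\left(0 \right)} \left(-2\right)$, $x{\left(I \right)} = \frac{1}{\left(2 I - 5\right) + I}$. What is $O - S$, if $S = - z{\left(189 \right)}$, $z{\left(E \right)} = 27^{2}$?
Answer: $\frac{3647}{5} \approx 729.4$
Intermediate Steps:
$z{\left(E \right)} = 729$
$x{\left(I \right)} = \frac{1}{-5 + 3 I}$ ($x{\left(I \right)} = \frac{1}{\left(-5 + 2 I\right) + I} = \frac{1}{-5 + 3 I}$)
$S = -729$ ($S = \left(-1\right) 729 = -729$)
$O = \frac{2}{5}$ ($O = \frac{1}{-5 + 3 \cdot 0} \left(-2\right) = \frac{1}{-5 + 0} \left(-2\right) = \frac{1}{-5} \left(-2\right) = \left(- \frac{1}{5}\right) \left(-2\right) = \frac{2}{5} \approx 0.4$)
$O - S = \frac{2}{5} - -729 = \frac{2}{5} + 729 = \frac{3647}{5}$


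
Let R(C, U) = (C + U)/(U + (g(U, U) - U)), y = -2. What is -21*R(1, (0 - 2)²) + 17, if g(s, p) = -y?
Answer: -71/2 ≈ -35.500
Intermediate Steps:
g(s, p) = 2 (g(s, p) = -1*(-2) = 2)
R(C, U) = C/2 + U/2 (R(C, U) = (C + U)/(U + (2 - U)) = (C + U)/2 = (C + U)*(½) = C/2 + U/2)
-21*R(1, (0 - 2)²) + 17 = -21*((½)*1 + (0 - 2)²/2) + 17 = -21*(½ + (½)*(-2)²) + 17 = -21*(½ + (½)*4) + 17 = -21*(½ + 2) + 17 = -21*5/2 + 17 = -105/2 + 17 = -71/2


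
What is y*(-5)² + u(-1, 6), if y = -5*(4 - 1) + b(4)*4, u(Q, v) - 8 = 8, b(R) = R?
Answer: 41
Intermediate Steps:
u(Q, v) = 16 (u(Q, v) = 8 + 8 = 16)
y = 1 (y = -5*(4 - 1) + 4*4 = -5*3 + 16 = -15 + 16 = 1)
y*(-5)² + u(-1, 6) = 1*(-5)² + 16 = 1*25 + 16 = 25 + 16 = 41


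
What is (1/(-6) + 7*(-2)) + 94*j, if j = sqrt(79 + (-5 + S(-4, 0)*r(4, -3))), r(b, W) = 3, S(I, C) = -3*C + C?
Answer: -85/6 + 94*sqrt(74) ≈ 794.45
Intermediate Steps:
S(I, C) = -2*C
j = sqrt(74) (j = sqrt(79 + (-5 - 2*0*3)) = sqrt(79 + (-5 + 0*3)) = sqrt(79 + (-5 + 0)) = sqrt(79 - 5) = sqrt(74) ≈ 8.6023)
(1/(-6) + 7*(-2)) + 94*j = (1/(-6) + 7*(-2)) + 94*sqrt(74) = (-1/6 - 14) + 94*sqrt(74) = -85/6 + 94*sqrt(74)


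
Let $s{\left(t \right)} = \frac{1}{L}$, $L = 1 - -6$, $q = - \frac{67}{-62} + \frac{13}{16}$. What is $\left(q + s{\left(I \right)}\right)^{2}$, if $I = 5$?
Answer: $\frac{49970761}{12054784} \approx 4.1453$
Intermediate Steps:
$q = \frac{939}{496}$ ($q = \left(-67\right) \left(- \frac{1}{62}\right) + 13 \cdot \frac{1}{16} = \frac{67}{62} + \frac{13}{16} = \frac{939}{496} \approx 1.8931$)
$L = 7$ ($L = 1 + 6 = 7$)
$s{\left(t \right)} = \frac{1}{7}$
$\left(q + s{\left(I \right)}\right)^{2} = \left(\frac{939}{496} + \frac{1}{7}\right)^{2} = \left(\frac{7069}{3472}\right)^{2} = \frac{49970761}{12054784}$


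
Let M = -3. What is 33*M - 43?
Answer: -142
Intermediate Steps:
33*M - 43 = 33*(-3) - 43 = -99 - 43 = -142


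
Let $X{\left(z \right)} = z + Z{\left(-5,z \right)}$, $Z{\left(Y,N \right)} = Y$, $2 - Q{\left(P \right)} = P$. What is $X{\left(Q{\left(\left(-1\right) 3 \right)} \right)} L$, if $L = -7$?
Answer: $0$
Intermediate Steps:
$Q{\left(P \right)} = 2 - P$
$X{\left(z \right)} = -5 + z$ ($X{\left(z \right)} = z - 5 = -5 + z$)
$X{\left(Q{\left(\left(-1\right) 3 \right)} \right)} L = \left(-5 - \left(-2 - 3\right)\right) \left(-7\right) = \left(-5 + \left(2 - -3\right)\right) \left(-7\right) = \left(-5 + \left(2 + 3\right)\right) \left(-7\right) = \left(-5 + 5\right) \left(-7\right) = 0 \left(-7\right) = 0$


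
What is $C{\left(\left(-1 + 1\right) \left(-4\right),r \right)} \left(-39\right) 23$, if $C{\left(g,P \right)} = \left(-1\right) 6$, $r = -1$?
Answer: $5382$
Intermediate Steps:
$C{\left(g,P \right)} = -6$
$C{\left(\left(-1 + 1\right) \left(-4\right),r \right)} \left(-39\right) 23 = \left(-6\right) \left(-39\right) 23 = 234 \cdot 23 = 5382$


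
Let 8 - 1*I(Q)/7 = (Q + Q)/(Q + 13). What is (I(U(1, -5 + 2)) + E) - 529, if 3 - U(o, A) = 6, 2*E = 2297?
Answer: 6797/10 ≈ 679.70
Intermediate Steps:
E = 2297/2 (E = (1/2)*2297 = 2297/2 ≈ 1148.5)
U(o, A) = -3 (U(o, A) = 3 - 1*6 = 3 - 6 = -3)
I(Q) = 56 - 14*Q/(13 + Q) (I(Q) = 56 - 7*(Q + Q)/(Q + 13) = 56 - 7*2*Q/(13 + Q) = 56 - 14*Q/(13 + Q))
(I(U(1, -5 + 2)) + E) - 529 = (14*(52 + 3*(-3))/(13 - 3) + 2297/2) - 529 = (14*(52 - 9)/10 + 2297/2) - 529 = (14*(1/10)*43 + 2297/2) - 529 = (301/5 + 2297/2) - 529 = 12087/10 - 529 = 6797/10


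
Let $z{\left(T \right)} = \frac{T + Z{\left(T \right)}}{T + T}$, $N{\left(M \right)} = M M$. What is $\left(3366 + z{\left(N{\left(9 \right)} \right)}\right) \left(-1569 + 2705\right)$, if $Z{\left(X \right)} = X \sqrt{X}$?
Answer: $3829456$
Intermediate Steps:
$Z{\left(X \right)} = X^{\frac{3}{2}}$
$N{\left(M \right)} = M^{2}$
$z{\left(T \right)} = \frac{T + T^{\frac{3}{2}}}{2 T}$ ($z{\left(T \right)} = \frac{T + T^{\frac{3}{2}}}{T + T} = \frac{T + T^{\frac{3}{2}}}{2 T}$)
$\left(3366 + z{\left(N{\left(9 \right)} \right)}\right) \left(-1569 + 2705\right) = \left(3366 + \frac{9^{2} + \left(9^{2}\right)^{\frac{3}{2}}}{2 \cdot 9^{2}}\right) \left(-1569 + 2705\right) = \left(3366 + \frac{81 + 81^{\frac{3}{2}}}{2 \cdot 81}\right) 1136 = \left(3366 + \frac{1}{2} \cdot \frac{1}{81} \left(81 + 729\right)\right) 1136 = \left(3366 + \frac{1}{2} \cdot \frac{1}{81} \cdot 810\right) 1136 = \left(3366 + 5\right) 1136 = 3371 \cdot 1136 = 3829456$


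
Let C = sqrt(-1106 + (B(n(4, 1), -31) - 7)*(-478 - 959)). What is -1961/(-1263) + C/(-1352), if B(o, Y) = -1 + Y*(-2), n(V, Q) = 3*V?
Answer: 1961/1263 - I*sqrt(4919)/338 ≈ 1.5527 - 0.2075*I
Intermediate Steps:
B(o, Y) = -1 - 2*Y
C = 4*I*sqrt(4919) (C = sqrt(-1106 + ((-1 - 2*(-31)) - 7)*(-478 - 959)) = sqrt(-1106 + ((-1 + 62) - 7)*(-1437)) = sqrt(-1106 + (61 - 7)*(-1437)) = sqrt(-1106 + 54*(-1437)) = sqrt(-1106 - 77598) = sqrt(-78704) = 4*I*sqrt(4919) ≈ 280.54*I)
-1961/(-1263) + C/(-1352) = -1961/(-1263) + (4*I*sqrt(4919))/(-1352) = -1961*(-1/1263) + (4*I*sqrt(4919))*(-1/1352) = 1961/1263 - I*sqrt(4919)/338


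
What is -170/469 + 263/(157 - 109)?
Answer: 115187/22512 ≈ 5.1167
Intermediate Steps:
-170/469 + 263/(157 - 109) = -170*1/469 + 263/48 = -170/469 + 263*(1/48) = -170/469 + 263/48 = 115187/22512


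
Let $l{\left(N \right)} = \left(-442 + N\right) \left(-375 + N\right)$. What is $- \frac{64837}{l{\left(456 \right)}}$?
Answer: $- \frac{64837}{1134} \approx -57.175$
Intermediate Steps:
$- \frac{64837}{l{\left(456 \right)}} = - \frac{64837}{165750 + 456^{2} - 372552} = - \frac{64837}{165750 + 207936 - 372552} = - \frac{64837}{1134}$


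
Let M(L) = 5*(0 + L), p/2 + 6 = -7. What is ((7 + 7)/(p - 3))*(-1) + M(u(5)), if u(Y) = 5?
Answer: 739/29 ≈ 25.483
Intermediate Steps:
p = -26 (p = -12 + 2*(-7) = -12 - 14 = -26)
M(L) = 5*L
((7 + 7)/(p - 3))*(-1) + M(u(5)) = ((7 + 7)/(-26 - 3))*(-1) + 5*5 = (14/(-29))*(-1) + 25 = (14*(-1/29))*(-1) + 25 = -14/29*(-1) + 25 = 14/29 + 25 = 739/29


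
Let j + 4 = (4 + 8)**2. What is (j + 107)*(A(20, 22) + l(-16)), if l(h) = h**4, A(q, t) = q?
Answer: 16192332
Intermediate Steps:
j = 140 (j = -4 + (4 + 8)**2 = -4 + 12**2 = -4 + 144 = 140)
(j + 107)*(A(20, 22) + l(-16)) = (140 + 107)*(20 + (-16)**4) = 247*(20 + 65536) = 247*65556 = 16192332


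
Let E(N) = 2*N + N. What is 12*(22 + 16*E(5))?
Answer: 3144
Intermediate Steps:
E(N) = 3*N
12*(22 + 16*E(5)) = 12*(22 + 16*(3*5)) = 12*(22 + 16*15) = 12*(22 + 240) = 12*262 = 3144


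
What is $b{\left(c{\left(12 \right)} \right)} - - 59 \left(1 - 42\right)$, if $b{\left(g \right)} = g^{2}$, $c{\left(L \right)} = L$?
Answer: $-2275$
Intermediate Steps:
$b{\left(c{\left(12 \right)} \right)} - - 59 \left(1 - 42\right) = 12^{2} - - 59 \left(1 - 42\right) = 144 - \left(-59\right) \left(-41\right) = 144 - 2419 = -2275$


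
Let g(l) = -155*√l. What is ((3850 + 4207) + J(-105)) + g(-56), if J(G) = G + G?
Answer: 7847 - 310*I*√14 ≈ 7847.0 - 1159.9*I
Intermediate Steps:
J(G) = 2*G
((3850 + 4207) + J(-105)) + g(-56) = ((3850 + 4207) + 2*(-105)) - 310*I*√14 = (8057 - 210) - 310*I*√14 = 7847 - 310*I*√14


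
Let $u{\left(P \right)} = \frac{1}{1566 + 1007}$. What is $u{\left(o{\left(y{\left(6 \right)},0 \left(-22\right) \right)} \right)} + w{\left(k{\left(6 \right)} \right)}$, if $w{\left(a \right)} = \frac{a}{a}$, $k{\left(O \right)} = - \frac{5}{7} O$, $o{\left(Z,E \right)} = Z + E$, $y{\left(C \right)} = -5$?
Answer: $\frac{2574}{2573} \approx 1.0004$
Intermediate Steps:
$o{\left(Z,E \right)} = E + Z$
$u{\left(P \right)} = \frac{1}{2573}$
$k{\left(O \right)} = - \frac{5 O}{7}$ ($k{\left(O \right)} = \left(-5\right) \frac{1}{7} O = - \frac{5 O}{7}$)
$w{\left(a \right)} = 1$
$u{\left(o{\left(y{\left(6 \right)},0 \left(-22\right) \right)} \right)} + w{\left(k{\left(6 \right)} \right)} = \frac{1}{2573} + 1 = \frac{2574}{2573}$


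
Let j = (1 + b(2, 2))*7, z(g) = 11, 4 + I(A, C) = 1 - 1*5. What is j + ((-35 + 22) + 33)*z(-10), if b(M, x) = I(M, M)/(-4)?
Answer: 241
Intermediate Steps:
I(A, C) = -8 (I(A, C) = -4 + (1 - 1*5) = -4 + (1 - 5) = -4 - 4 = -8)
b(M, x) = 2 (b(M, x) = -8/(-4) = -1/4*(-8) = 2)
j = 21 (j = (1 + 2)*7 = 3*7 = 21)
j + ((-35 + 22) + 33)*z(-10) = 21 + ((-35 + 22) + 33)*11 = 21 + (-13 + 33)*11 = 21 + 20*11 = 21 + 220 = 241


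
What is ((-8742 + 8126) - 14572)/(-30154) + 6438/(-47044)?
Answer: 130093205/354641194 ≈ 0.36683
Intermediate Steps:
((-8742 + 8126) - 14572)/(-30154) + 6438/(-47044) = (-616 - 14572)*(-1/30154) + 6438*(-1/47044) = -15188*(-1/30154) - 3219/23522 = 7594/15077 - 3219/23522 = 130093205/354641194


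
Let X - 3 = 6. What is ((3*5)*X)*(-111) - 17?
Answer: -15002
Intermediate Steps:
X = 9 (X = 3 + 6 = 9)
((3*5)*X)*(-111) - 17 = ((3*5)*9)*(-111) - 17 = (15*9)*(-111) - 17 = 135*(-111) - 17 = -14985 - 17 = -15002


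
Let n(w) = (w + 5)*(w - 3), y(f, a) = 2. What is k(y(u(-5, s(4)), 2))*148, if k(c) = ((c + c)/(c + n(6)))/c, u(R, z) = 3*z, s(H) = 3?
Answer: 296/35 ≈ 8.4571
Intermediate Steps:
n(w) = (-3 + w)*(5 + w) (n(w) = (5 + w)*(-3 + w) = (-3 + w)*(5 + w))
k(c) = 2/(33 + c) (k(c) = ((c + c)/(c + (-15 + 6² + 2*6)))/c = ((2*c)/(c + (-15 + 36 + 12)))/c = ((2*c)/(c + 33))/c = ((2*c)/(33 + c))/c = (2*c/(33 + c))/c = 2/(33 + c))
k(y(u(-5, s(4)), 2))*148 = (2/(33 + 2))*148 = (2/35)*148 = 296/35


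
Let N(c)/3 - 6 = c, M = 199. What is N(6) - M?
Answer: -163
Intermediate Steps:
N(c) = 18 + 3*c
N(6) - M = (18 + 3*6) - 1*199 = (18 + 18) - 199 = 36 - 199 = -163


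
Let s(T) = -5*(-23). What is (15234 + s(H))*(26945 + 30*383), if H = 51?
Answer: 589938815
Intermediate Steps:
s(T) = 115
(15234 + s(H))*(26945 + 30*383) = (15234 + 115)*(26945 + 30*383) = 15349*(26945 + 11490) = 15349*38435 = 589938815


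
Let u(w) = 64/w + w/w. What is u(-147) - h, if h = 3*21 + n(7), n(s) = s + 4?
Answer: -10795/147 ≈ -73.435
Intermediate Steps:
n(s) = 4 + s
u(w) = 1 + 64/w (u(w) = 64/w + 1 = 1 + 64/w)
h = 74 (h = 3*21 + (4 + 7) = 63 + 11 = 74)
u(-147) - h = (64 - 147)/(-147) - 1*74 = -1/147*(-83) - 74 = 83/147 - 74 = -10795/147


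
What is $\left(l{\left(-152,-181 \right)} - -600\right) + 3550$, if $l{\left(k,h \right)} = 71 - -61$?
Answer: $4282$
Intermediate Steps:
$l{\left(k,h \right)} = 132$ ($l{\left(k,h \right)} = 71 + 61 = 132$)
$\left(l{\left(-152,-181 \right)} - -600\right) + 3550 = \left(132 - -600\right) + 3550 = \left(132 + 600\right) + 3550 = 732 + 3550 = 4282$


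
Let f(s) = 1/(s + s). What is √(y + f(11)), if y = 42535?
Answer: √20586962/22 ≈ 206.24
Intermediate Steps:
f(s) = 1/(2*s)
√(y + f(11)) = √(42535 + (½)/11) = √(42535 + (½)*(1/11)) = √(42535 + 1/22) = √(935771/22) = √20586962/22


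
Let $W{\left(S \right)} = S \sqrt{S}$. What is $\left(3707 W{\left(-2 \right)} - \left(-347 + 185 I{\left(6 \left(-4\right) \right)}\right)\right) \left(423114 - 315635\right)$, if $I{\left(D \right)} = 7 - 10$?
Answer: $96946058 - 796849306 i \sqrt{2} \approx 9.6946 \cdot 10^{7} - 1.1269 \cdot 10^{9} i$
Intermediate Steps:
$W{\left(S \right)} = S^{\frac{3}{2}}$
$I{\left(D \right)} = -3$ ($I{\left(D \right)} = 7 - 10 = -3$)
$\left(3707 W{\left(-2 \right)} - \left(-347 + 185 I{\left(6 \left(-4\right) \right)}\right)\right) \left(423114 - 315635\right) = \left(3707 \left(-2\right)^{\frac{3}{2}} + \left(347 - -555\right)\right) \left(423114 - 315635\right) = \left(3707 \left(- 2 i \sqrt{2}\right) + \left(347 + 555\right)\right) 107479 = \left(- 7414 i \sqrt{2} + 902\right) 107479 = \left(902 - 7414 i \sqrt{2}\right) 107479 = 96946058 - 796849306 i \sqrt{2}$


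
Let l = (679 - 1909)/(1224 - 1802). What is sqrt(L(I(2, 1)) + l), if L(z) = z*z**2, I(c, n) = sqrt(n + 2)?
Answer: sqrt(615 + 867*sqrt(3))/17 ≈ 2.7063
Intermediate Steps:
I(c, n) = sqrt(2 + n)
L(z) = z**3
l = 615/289 (l = -1230/(-578) = -1230*(-1/578) = 615/289 ≈ 2.1280)
sqrt(L(I(2, 1)) + l) = sqrt((sqrt(2 + 1))**3 + 615/289) = sqrt((sqrt(3))**3 + 615/289) = sqrt(3*sqrt(3) + 615/289) = sqrt(615/289 + 3*sqrt(3))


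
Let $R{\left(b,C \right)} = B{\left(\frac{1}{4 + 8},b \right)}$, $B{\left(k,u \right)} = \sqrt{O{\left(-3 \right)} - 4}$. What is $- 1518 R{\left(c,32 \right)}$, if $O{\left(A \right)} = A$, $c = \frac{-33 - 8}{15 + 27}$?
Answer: $- 1518 i \sqrt{7} \approx - 4016.3 i$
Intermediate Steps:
$c = - \frac{41}{42} \approx -0.97619$
$B{\left(k,u \right)} = i \sqrt{7}$ ($B{\left(k,u \right)} = \sqrt{-3 - 4} = \sqrt{-7} = i \sqrt{7}$)
$R{\left(b,C \right)} = i \sqrt{7}$
$- 1518 R{\left(c,32 \right)} = - 1518 i \sqrt{7}$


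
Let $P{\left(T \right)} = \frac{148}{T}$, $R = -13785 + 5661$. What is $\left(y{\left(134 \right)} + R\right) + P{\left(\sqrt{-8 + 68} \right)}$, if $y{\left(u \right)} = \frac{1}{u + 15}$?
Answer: $- \frac{1210475}{149} + \frac{74 \sqrt{15}}{15} \approx -8104.9$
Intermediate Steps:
$R = -8124$
$y{\left(u \right)} = \frac{1}{15 + u}$
$\left(y{\left(134 \right)} + R\right) + P{\left(\sqrt{-8 + 68} \right)} = \left(\frac{1}{15 + 134} - 8124\right) + \frac{148}{\sqrt{-8 + 68}} = \left(\frac{1}{149} - 8124\right) + \frac{148}{\sqrt{60}} = \left(\frac{1}{149} - 8124\right) + \frac{148}{2 \sqrt{15}} = - \frac{1210475}{149} + 148 \frac{\sqrt{15}}{30} = - \frac{1210475}{149} + \frac{74 \sqrt{15}}{15}$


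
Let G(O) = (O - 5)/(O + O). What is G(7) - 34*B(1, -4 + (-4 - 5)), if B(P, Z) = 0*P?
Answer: 1/7 ≈ 0.14286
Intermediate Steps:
B(P, Z) = 0
G(O) = (-5 + O)/(2*O) (G(O) = (-5 + O)/((2*O)) = (-5 + O)*(1/(2*O)) = (-5 + O)/(2*O))
G(7) - 34*B(1, -4 + (-4 - 5)) = (1/2)*(-5 + 7)/7 - 34*0 = (1/2)*(1/7)*2 + 0 = 1/7 + 0 = 1/7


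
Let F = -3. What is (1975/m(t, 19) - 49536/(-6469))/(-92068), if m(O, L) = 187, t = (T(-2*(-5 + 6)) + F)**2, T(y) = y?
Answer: -22039507/111374935804 ≈ -0.00019789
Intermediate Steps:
t = 25 (t = (-2*(-5 + 6) - 3)**2 = (-2*1 - 3)**2 = (-2 - 3)**2 = (-5)**2 = 25)
(1975/m(t, 19) - 49536/(-6469))/(-92068) = (1975/187 - 49536/(-6469))/(-92068) = (1975*(1/187) - 49536*(-1/6469))*(-1/92068) = (1975/187 + 49536/6469)*(-1/92068) = (22039507/1209703)*(-1/92068) = -22039507/111374935804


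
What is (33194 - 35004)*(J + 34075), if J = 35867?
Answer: -126595020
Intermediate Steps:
(33194 - 35004)*(J + 34075) = (33194 - 35004)*(35867 + 34075) = -1810*69942 = -126595020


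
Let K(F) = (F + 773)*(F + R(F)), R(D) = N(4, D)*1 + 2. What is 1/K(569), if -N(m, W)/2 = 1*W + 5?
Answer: -1/774334 ≈ -1.2914e-6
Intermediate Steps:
N(m, W) = -10 - 2*W (N(m, W) = -2*(1*W + 5) = -2*(W + 5) = -2*(5 + W) = -10 - 2*W)
R(D) = -8 - 2*D (R(D) = (-10 - 2*D)*1 + 2 = (-10 - 2*D) + 2 = -8 - 2*D)
K(F) = (-8 - F)*(773 + F) (K(F) = (F + 773)*(F + (-8 - 2*F)) = (773 + F)*(-8 - F) = (-8 - F)*(773 + F))
1/K(569) = 1/(-6184 - 1*569**2 - 781*569) = 1/(-6184 - 1*323761 - 444389) = 1/(-6184 - 323761 - 444389) = 1/(-774334) = -1/774334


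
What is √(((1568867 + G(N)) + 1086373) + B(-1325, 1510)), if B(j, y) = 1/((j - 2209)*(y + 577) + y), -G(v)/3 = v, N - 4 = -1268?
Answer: √36146288779552494145/3686974 ≈ 1630.7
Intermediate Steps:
N = -1264 (N = 4 - 1268 = -1264)
G(v) = -3*v
B(j, y) = 1/(y + (-2209 + j)*(577 + y)) (B(j, y) = 1/((-2209 + j)*(577 + y) + y) = 1/(y + (-2209 + j)*(577 + y)))
√(((1568867 + G(N)) + 1086373) + B(-1325, 1510)) = √(((1568867 - 3*(-1264)) + 1086373) + 1/(-1274593 - 2208*1510 + 577*(-1325) - 1325*1510)) = √(((1568867 + 3792) + 1086373) + 1/(-1274593 - 3334080 - 764525 - 2000750)) = √((1572659 + 1086373) + 1/(-7373948)) = √(2659032 - 1/7373948) = √(19607563698335/7373948) = √36146288779552494145/3686974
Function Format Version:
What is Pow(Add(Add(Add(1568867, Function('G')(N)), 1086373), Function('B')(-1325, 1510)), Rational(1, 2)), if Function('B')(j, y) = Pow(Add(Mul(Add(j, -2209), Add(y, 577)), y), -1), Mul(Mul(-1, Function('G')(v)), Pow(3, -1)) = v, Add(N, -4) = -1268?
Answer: Mul(Rational(1, 3686974), Pow(36146288779552494145, Rational(1, 2))) ≈ 1630.7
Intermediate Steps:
N = -1264 (N = Add(4, -1268) = -1264)
Function('G')(v) = Mul(-3, v)
Function('B')(j, y) = Pow(Add(y, Mul(Add(-2209, j), Add(577, y))), -1) (Function('B')(j, y) = Pow(Add(Mul(Add(-2209, j), Add(577, y)), y), -1) = Pow(Add(y, Mul(Add(-2209, j), Add(577, y))), -1))
Pow(Add(Add(Add(1568867, Function('G')(N)), 1086373), Function('B')(-1325, 1510)), Rational(1, 2)) = Pow(Add(Add(Add(1568867, Mul(-3, -1264)), 1086373), Pow(Add(-1274593, Mul(-2208, 1510), Mul(577, -1325), Mul(-1325, 1510)), -1)), Rational(1, 2)) = Pow(Add(Add(Add(1568867, 3792), 1086373), Pow(Add(-1274593, -3334080, -764525, -2000750), -1)), Rational(1, 2)) = Pow(Add(Add(1572659, 1086373), Pow(-7373948, -1)), Rational(1, 2)) = Pow(Add(2659032, Rational(-1, 7373948)), Rational(1, 2)) = Pow(Rational(19607563698335, 7373948), Rational(1, 2)) = Mul(Rational(1, 3686974), Pow(36146288779552494145, Rational(1, 2)))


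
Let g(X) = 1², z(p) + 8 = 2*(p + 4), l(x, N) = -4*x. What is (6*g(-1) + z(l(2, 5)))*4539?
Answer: -45390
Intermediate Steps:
z(p) = 2*p (z(p) = -8 + 2*(p + 4) = -8 + 2*(4 + p) = -8 + (8 + 2*p) = 2*p)
g(X) = 1
(6*g(-1) + z(l(2, 5)))*4539 = (6*1 + 2*(-4*2))*4539 = (6 + 2*(-8))*4539 = (6 - 16)*4539 = -10*4539 = -45390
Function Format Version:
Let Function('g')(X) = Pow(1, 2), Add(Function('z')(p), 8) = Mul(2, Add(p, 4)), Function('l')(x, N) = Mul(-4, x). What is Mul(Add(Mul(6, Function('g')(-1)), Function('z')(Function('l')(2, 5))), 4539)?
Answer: -45390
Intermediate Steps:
Function('z')(p) = Mul(2, p) (Function('z')(p) = Add(-8, Mul(2, Add(p, 4))) = Add(-8, Mul(2, Add(4, p))) = Add(-8, Add(8, Mul(2, p))) = Mul(2, p))
Function('g')(X) = 1
Mul(Add(Mul(6, Function('g')(-1)), Function('z')(Function('l')(2, 5))), 4539) = Mul(Add(Mul(6, 1), Mul(2, Mul(-4, 2))), 4539) = Mul(Add(6, Mul(2, -8)), 4539) = Mul(Add(6, -16), 4539) = Mul(-10, 4539) = -45390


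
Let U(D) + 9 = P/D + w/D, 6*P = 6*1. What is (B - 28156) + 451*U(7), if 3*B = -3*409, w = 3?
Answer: -226564/7 ≈ -32366.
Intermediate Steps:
P = 1 (P = (6*1)/6 = (⅙)*6 = 1)
U(D) = -9 + 4/D (U(D) = -9 + (1/D + 3/D) = -9 + 4/D)
B = -409 (B = (-3*409)/3 = (⅓)*(-1227) = -409)
(B - 28156) + 451*U(7) = (-409 - 28156) + 451*(-9 + 4/7) = -28565 + 451*(-9 + 4*(⅐)) = -28565 + 451*(-9 + 4/7) = -28565 + 451*(-59/7) = -28565 - 26609/7 = -226564/7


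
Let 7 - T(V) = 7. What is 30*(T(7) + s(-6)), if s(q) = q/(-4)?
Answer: 45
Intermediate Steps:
T(V) = 0 (T(V) = 7 - 1*7 = 7 - 7 = 0)
s(q) = -q/4 (s(q) = q*(-1/4) = -q/4)
30*(T(7) + s(-6)) = 30*(0 - 1/4*(-6)) = 30*(0 + 3/2) = 30*(3/2) = 45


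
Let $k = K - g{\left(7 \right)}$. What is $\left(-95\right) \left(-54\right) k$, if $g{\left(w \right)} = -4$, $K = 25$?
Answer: $148770$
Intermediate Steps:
$k = 29$ ($k = 25 - -4 = 25 + 4 = 29$)
$\left(-95\right) \left(-54\right) k = \left(-95\right) \left(-54\right) 29 = 5130 \cdot 29 = 148770$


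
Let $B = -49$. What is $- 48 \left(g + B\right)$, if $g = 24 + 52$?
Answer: $-1296$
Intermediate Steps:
$g = 76$
$- 48 \left(g + B\right) = - 48 \left(76 - 49\right) = \left(-48\right) 27 = -1296$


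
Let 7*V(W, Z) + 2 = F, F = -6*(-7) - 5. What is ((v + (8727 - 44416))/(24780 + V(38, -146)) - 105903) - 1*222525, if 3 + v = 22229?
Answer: -8140101443/24785 ≈ -3.2843e+5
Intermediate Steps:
F = 37 (F = 42 - 5 = 37)
V(W, Z) = 5 (V(W, Z) = -2/7 + (⅐)*37 = -2/7 + 37/7 = 5)
v = 22226 (v = -3 + 22229 = 22226)
((v + (8727 - 44416))/(24780 + V(38, -146)) - 105903) - 1*222525 = ((22226 + (8727 - 44416))/(24780 + 5) - 105903) - 1*222525 = ((22226 - 35689)/24785 - 105903) - 222525 = (-13463*1/24785 - 105903) - 222525 = (-13463/24785 - 105903) - 222525 = -2624819318/24785 - 222525 = -8140101443/24785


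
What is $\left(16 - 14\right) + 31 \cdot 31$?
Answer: $963$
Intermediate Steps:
$\left(16 - 14\right) + 31 \cdot 31 = \left(16 - 14\right) + 961 = 2 + 961 = 963$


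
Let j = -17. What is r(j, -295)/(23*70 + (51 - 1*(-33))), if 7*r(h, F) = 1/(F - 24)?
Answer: -1/3782702 ≈ -2.6436e-7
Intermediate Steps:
r(h, F) = 1/(7*(-24 + F)) (r(h, F) = 1/(7*(F - 24)) = 1/(7*(-24 + F)))
r(j, -295)/(23*70 + (51 - 1*(-33))) = (1/(7*(-24 - 295)))/(23*70 + (51 - 1*(-33))) = ((⅐)/(-319))/(1610 + (51 + 33)) = ((⅐)*(-1/319))/(1610 + 84) = -1/2233/1694 = -1/2233*1/1694 = -1/3782702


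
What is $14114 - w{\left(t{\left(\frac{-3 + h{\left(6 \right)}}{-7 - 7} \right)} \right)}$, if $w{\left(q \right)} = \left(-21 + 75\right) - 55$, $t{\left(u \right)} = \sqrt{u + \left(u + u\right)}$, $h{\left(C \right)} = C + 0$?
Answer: $14115$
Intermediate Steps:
$h{\left(C \right)} = C$
$t{\left(u \right)} = \sqrt{3} \sqrt{u}$ ($t{\left(u \right)} = \sqrt{u + 2 u} = \sqrt{3 u} = \sqrt{3} \sqrt{u}$)
$w{\left(q \right)} = -1$ ($w{\left(q \right)} = 54 - 55 = -1$)
$14114 - w{\left(t{\left(\frac{-3 + h{\left(6 \right)}}{-7 - 7} \right)} \right)} = 14114 - -1 = 14114 + 1 = 14115$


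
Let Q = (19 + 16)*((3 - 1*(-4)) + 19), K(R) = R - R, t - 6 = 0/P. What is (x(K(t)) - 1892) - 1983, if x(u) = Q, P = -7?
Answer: -2965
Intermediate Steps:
t = 6 (t = 6 + 0/(-7) = 6 + 0*(-1/7) = 6 + 0 = 6)
K(R) = 0
Q = 910 (Q = 35*((3 + 4) + 19) = 35*(7 + 19) = 35*26 = 910)
x(u) = 910
(x(K(t)) - 1892) - 1983 = (910 - 1892) - 1983 = -982 - 1983 = -2965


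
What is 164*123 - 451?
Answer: 19721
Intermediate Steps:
164*123 - 451 = 20172 - 451 = 19721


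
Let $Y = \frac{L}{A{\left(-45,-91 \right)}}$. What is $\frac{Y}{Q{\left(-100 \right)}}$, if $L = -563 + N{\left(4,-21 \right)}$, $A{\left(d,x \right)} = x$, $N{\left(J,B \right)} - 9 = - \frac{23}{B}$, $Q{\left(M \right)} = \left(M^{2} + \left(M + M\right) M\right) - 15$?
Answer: $\frac{11611}{57301335} \approx 0.00020263$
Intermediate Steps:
$Q{\left(M \right)} = -15 + 3 M^{2}$ ($Q{\left(M \right)} = \left(M^{2} + 2 M M\right) - 15 = \left(M^{2} + 2 M^{2}\right) - 15 = 3 M^{2} - 15 = -15 + 3 M^{2}$)
$N{\left(J,B \right)} = 9 - \frac{23}{B}$
$L = - \frac{11611}{21}$ ($L = -563 + \left(9 - \frac{23}{-21}\right) = -563 + \left(9 - - \frac{23}{21}\right) = -563 + \left(9 + \frac{23}{21}\right) = -563 + \frac{212}{21} = - \frac{11611}{21} \approx -552.9$)
$Y = \frac{11611}{1911}$ ($Y = - \frac{11611}{21 \left(-91\right)} = \left(- \frac{11611}{21}\right) \left(- \frac{1}{91}\right) = \frac{11611}{1911} \approx 6.0759$)
$\frac{Y}{Q{\left(-100 \right)}} = \frac{11611}{1911 \left(-15 + 3 \left(-100\right)^{2}\right)} = \frac{11611}{1911 \left(-15 + 3 \cdot 10000\right)} = \frac{11611}{1911 \left(-15 + 30000\right)} = \frac{11611}{1911 \cdot 29985} = \frac{11611}{1911} \cdot \frac{1}{29985} = \frac{11611}{57301335}$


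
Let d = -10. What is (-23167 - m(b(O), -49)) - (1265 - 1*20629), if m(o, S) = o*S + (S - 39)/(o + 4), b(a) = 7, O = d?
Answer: -3452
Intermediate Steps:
O = -10
m(o, S) = S*o + (-39 + S)/(4 + o)
(-23167 - m(b(O), -49)) - (1265 - 1*20629) = (-23167 - (-39 - 49 - 49*7² + 4*(-49)*7)/(4 + 7)) - (1265 - 1*20629) = (-23167 - (-39 - 49 - 49*49 - 1372)/11) - (1265 - 20629) = (-23167 - (-39 - 49 - 2401 - 1372)/11) - 1*(-19364) = (-23167 - (-3861)/11) + 19364 = (-23167 - 1*(-351)) + 19364 = (-23167 + 351) + 19364 = -22816 + 19364 = -3452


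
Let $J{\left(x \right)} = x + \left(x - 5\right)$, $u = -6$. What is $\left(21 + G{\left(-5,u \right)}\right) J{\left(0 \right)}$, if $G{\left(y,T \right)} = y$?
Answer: $-80$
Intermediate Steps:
$J{\left(x \right)} = -5 + 2 x$ ($J{\left(x \right)} = x + \left(-5 + x\right) = -5 + 2 x$)
$\left(21 + G{\left(-5,u \right)}\right) J{\left(0 \right)} = \left(21 - 5\right) \left(-5 + 2 \cdot 0\right) = 16 \left(-5 + 0\right) = 16 \left(-5\right) = -80$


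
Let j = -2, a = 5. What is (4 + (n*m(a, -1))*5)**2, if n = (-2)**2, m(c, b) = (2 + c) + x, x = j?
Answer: 10816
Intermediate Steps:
x = -2
m(c, b) = c (m(c, b) = (2 + c) - 2 = c)
n = 4
(4 + (n*m(a, -1))*5)**2 = (4 + (4*5)*5)**2 = (4 + 20*5)**2 = (4 + 100)**2 = 104**2 = 10816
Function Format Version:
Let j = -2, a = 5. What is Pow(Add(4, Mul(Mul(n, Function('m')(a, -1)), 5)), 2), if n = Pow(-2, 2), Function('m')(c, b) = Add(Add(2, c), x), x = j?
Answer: 10816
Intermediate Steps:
x = -2
Function('m')(c, b) = c (Function('m')(c, b) = Add(Add(2, c), -2) = c)
n = 4
Pow(Add(4, Mul(Mul(n, Function('m')(a, -1)), 5)), 2) = Pow(Add(4, Mul(Mul(4, 5), 5)), 2) = Pow(Add(4, Mul(20, 5)), 2) = Pow(Add(4, 100), 2) = Pow(104, 2) = 10816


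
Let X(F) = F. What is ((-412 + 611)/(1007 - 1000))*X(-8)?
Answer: -1592/7 ≈ -227.43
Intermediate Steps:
((-412 + 611)/(1007 - 1000))*X(-8) = ((-412 + 611)/(1007 - 1000))*(-8) = (199/7)*(-8) = -1592/7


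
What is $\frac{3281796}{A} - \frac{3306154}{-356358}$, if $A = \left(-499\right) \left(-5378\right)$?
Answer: $\frac{2510490467189}{239082542169} \approx 10.501$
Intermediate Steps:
$A = 2683622$
$\frac{3281796}{A} - \frac{3306154}{-356358} = \frac{3281796}{2683622} - \frac{3306154}{-356358} = 3281796 \cdot \frac{1}{2683622} - - \frac{1653077}{178179} = \frac{1640898}{1341811} + \frac{1653077}{178179} = \frac{2510490467189}{239082542169}$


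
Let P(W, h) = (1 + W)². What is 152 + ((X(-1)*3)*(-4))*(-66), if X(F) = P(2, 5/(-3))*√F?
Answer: 152 + 7128*I ≈ 152.0 + 7128.0*I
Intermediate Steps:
X(F) = 9*√F (X(F) = (1 + 2)²*√F = 3²*√F = 9*√F)
152 + ((X(-1)*3)*(-4))*(-66) = 152 + (((9*√(-1))*3)*(-4))*(-66) = 152 + (((9*I)*3)*(-4))*(-66) = 152 + ((27*I)*(-4))*(-66) = 152 - 108*I*(-66) = 152 + 7128*I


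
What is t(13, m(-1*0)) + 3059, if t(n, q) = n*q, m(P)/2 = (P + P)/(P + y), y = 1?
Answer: 3059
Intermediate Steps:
m(P) = 4*P/(1 + P) (m(P) = 2*((P + P)/(P + 1)) = 2*((2*P)/(1 + P)) = 2*(2*P/(1 + P)) = 4*P/(1 + P))
t(13, m(-1*0)) + 3059 = 13*(4*(-1*0)/(1 - 1*0)) + 3059 = 13*(4*0/(1 + 0)) + 3059 = 13*(4*0/1) + 3059 = 13*(4*0*1) + 3059 = 13*0 + 3059 = 0 + 3059 = 3059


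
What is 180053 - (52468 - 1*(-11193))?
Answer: 116392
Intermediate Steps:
180053 - (52468 - 1*(-11193)) = 180053 - (52468 + 11193) = 180053 - 1*63661 = 180053 - 63661 = 116392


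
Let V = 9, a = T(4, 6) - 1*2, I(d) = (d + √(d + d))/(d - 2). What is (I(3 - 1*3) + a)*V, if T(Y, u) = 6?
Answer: 36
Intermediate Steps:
I(d) = (d + √2*√d)/(-2 + d) (I(d) = (d + √(2*d))/(-2 + d) = (d + √2*√d)/(-2 + d))
a = 4 (a = 6 - 1*2 = 6 - 2 = 4)
(I(3 - 1*3) + a)*V = (((3 - 1*3) + √2*√(3 - 1*3))/(-2 + (3 - 1*3)) + 4)*9 = (((3 - 3) + √2*√(3 - 3))/(-2 + (3 - 3)) + 4)*9 = ((0 + √2*√0)/(-2 + 0) + 4)*9 = ((0 + √2*0)/(-2) + 4)*9 = (-(0 + 0)/2 + 4)*9 = (-½*0 + 4)*9 = (0 + 4)*9 = 4*9 = 36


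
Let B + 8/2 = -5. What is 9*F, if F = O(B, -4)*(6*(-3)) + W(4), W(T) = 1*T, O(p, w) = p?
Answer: 1494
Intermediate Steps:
B = -9 (B = -4 - 5 = -9)
W(T) = T
F = 166 (F = -54*(-3) + 4 = -9*(-18) + 4 = 162 + 4 = 166)
9*F = 9*166 = 1494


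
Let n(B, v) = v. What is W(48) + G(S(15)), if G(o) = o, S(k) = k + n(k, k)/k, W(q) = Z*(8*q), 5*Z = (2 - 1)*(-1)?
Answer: -304/5 ≈ -60.800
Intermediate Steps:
Z = -⅕ (Z = ((2 - 1)*(-1))/5 = (1*(-1))/5 = (⅕)*(-1) = -⅕ ≈ -0.20000)
W(q) = -8*q/5
S(k) = 1 + k (S(k) = k + k/k = k + 1 = 1 + k)
W(48) + G(S(15)) = -8/5*48 + (1 + 15) = -384/5 + 16 = -304/5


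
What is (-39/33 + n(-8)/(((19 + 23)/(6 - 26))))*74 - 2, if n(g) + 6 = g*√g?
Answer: 9392/77 + 11840*I*√2/21 ≈ 121.97 + 797.35*I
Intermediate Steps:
n(g) = -6 + g^(3/2) (n(g) = -6 + g*√g = -6 + g^(3/2))
(-39/33 + n(-8)/(((19 + 23)/(6 - 26))))*74 - 2 = (-39/33 + (-6 + (-8)^(3/2))/(((19 + 23)/(6 - 26))))*74 - 2 = (-39*1/33 + (-6 - 16*I*√2)/((42/(-20))))*74 - 2 = (-13/11 + (-6 - 16*I*√2)/((42*(-1/20))))*74 - 2 = (-13/11 + (-6 - 16*I*√2)/(-21/10))*74 - 2 = (-13/11 + (-6 - 16*I*√2)*(-10/21))*74 - 2 = (-13/11 + (20/7 + 160*I*√2/21))*74 - 2 = (129/77 + 160*I*√2/21)*74 - 2 = (9546/77 + 11840*I*√2/21) - 2 = 9392/77 + 11840*I*√2/21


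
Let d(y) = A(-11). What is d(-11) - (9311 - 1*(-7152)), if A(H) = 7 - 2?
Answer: -16458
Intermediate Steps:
A(H) = 5
d(y) = 5
d(-11) - (9311 - 1*(-7152)) = 5 - (9311 - 1*(-7152)) = 5 - (9311 + 7152) = 5 - 1*16463 = 5 - 16463 = -16458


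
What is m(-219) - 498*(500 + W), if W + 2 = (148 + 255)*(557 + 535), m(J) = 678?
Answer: -219405174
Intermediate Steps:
W = 440074 (W = -2 + (148 + 255)*(557 + 535) = -2 + 403*1092 = -2 + 440076 = 440074)
m(-219) - 498*(500 + W) = 678 - 498*(500 + 440074) = 678 - 498*440574 = 678 - 1*219405852 = 678 - 219405852 = -219405174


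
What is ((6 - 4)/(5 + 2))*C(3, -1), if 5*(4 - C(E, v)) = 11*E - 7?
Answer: -12/35 ≈ -0.34286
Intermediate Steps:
C(E, v) = 27/5 - 11*E/5 (C(E, v) = 4 - (11*E - 7)/5 = 4 - (-7 + 11*E)/5 = 4 + (7/5 - 11*E/5) = 27/5 - 11*E/5)
((6 - 4)/(5 + 2))*C(3, -1) = ((6 - 4)/(5 + 2))*(27/5 - 11/5*3) = (2/7)*(27/5 - 33/5) = (2*(⅐))*(-6/5) = (2/7)*(-6/5) = -12/35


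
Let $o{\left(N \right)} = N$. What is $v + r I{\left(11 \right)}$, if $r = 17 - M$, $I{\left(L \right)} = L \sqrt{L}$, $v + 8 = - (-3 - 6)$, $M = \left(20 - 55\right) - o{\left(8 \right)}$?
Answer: $1 + 660 \sqrt{11} \approx 2190.0$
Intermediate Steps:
$M = -43$ ($M = \left(20 - 55\right) - 8 = -35 - 8 = -43$)
$v = 1$ ($v = -8 - \left(-3 - 6\right) = -8 - -9 = -8 + 9 = 1$)
$I{\left(L \right)} = L^{\frac{3}{2}}$
$r = 60$ ($r = 17 - -43 = 17 + 43 = 60$)
$v + r I{\left(11 \right)} = 1 + 60 \cdot 11^{\frac{3}{2}} = 1 + 60 \cdot 11 \sqrt{11} = 1 + 660 \sqrt{11}$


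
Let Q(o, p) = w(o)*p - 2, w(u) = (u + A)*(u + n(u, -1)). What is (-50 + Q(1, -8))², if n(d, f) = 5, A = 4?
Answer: 85264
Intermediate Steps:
w(u) = (4 + u)*(5 + u) (w(u) = (u + 4)*(u + 5) = (4 + u)*(5 + u))
Q(o, p) = -2 + p*(20 + o² + 9*o) (Q(o, p) = (20 + o² + 9*o)*p - 2 = p*(20 + o² + 9*o) - 2 = -2 + p*(20 + o² + 9*o))
(-50 + Q(1, -8))² = (-50 + (-2 - 8*(20 + 1² + 9*1)))² = (-50 + (-2 - 8*(20 + 1 + 9)))² = (-50 + (-2 - 8*30))² = (-50 + (-2 - 240))² = (-50 - 242)² = (-292)² = 85264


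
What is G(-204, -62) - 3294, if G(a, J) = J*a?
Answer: 9354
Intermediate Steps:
G(-204, -62) - 3294 = -62*(-204) - 3294 = 12648 - 3294 = 9354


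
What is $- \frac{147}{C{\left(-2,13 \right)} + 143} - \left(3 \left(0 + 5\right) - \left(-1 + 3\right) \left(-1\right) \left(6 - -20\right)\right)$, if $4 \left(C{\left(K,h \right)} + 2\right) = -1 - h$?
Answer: $- \frac{18719}{275} \approx -68.069$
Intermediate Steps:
$C{\left(K,h \right)} = - \frac{9}{4} - \frac{h}{4}$ ($C{\left(K,h \right)} = -2 + \frac{-1 - h}{4} = -2 - \left(\frac{1}{4} + \frac{h}{4}\right) = - \frac{9}{4} - \frac{h}{4}$)
$- \frac{147}{C{\left(-2,13 \right)} + 143} - \left(3 \left(0 + 5\right) - \left(-1 + 3\right) \left(-1\right) \left(6 - -20\right)\right) = - \frac{147}{\left(- \frac{9}{4} - \frac{13}{4}\right) + 143} - \left(3 \left(0 + 5\right) - \left(-1 + 3\right) \left(-1\right) \left(6 - -20\right)\right) = - \frac{147}{\left(- \frac{9}{4} - \frac{13}{4}\right) + 143} + \left(2 \left(-1\right) \left(6 + 20\right) - 15\right) = - \frac{147}{- \frac{11}{2} + 143} - 67 = - \frac{147}{\frac{275}{2}} - 67 = \left(-147\right) \frac{2}{275} - 67 = - \frac{294}{275} - 67 = - \frac{18719}{275}$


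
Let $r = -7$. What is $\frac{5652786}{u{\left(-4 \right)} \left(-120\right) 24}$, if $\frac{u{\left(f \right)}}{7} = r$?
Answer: $\frac{942131}{23520} \approx 40.057$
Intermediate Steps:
$u{\left(f \right)} = -49$ ($u{\left(f \right)} = 7 \left(-7\right) = -49$)
$\frac{5652786}{u{\left(-4 \right)} \left(-120\right) 24} = \frac{5652786}{\left(-49\right) \left(-120\right) 24} = \frac{5652786}{5880 \cdot 24} = \frac{5652786}{141120} = 5652786 \cdot \frac{1}{141120} = \frac{942131}{23520}$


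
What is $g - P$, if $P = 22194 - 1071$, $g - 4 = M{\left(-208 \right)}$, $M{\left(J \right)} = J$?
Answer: $-21327$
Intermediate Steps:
$g = -204$ ($g = 4 - 208 = -204$)
$P = 21123$
$g - P = -204 - 21123 = -21327$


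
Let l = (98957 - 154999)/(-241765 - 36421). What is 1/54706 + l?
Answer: 1533055919/7609221658 ≈ 0.20147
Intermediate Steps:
l = 28021/139093 (l = -56042/(-278186) = -56042*(-1/278186) = 28021/139093 ≈ 0.20146)
1/54706 + l = 1/54706 + 28021/139093 = 1533055919/7609221658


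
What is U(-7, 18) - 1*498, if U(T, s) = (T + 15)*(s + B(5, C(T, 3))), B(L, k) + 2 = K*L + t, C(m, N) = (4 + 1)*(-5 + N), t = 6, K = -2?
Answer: -402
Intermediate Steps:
C(m, N) = -25 + 5*N (C(m, N) = 5*(-5 + N) = -25 + 5*N)
B(L, k) = 4 - 2*L (B(L, k) = -2 + (-2*L + 6) = -2 + (6 - 2*L) = 4 - 2*L)
U(T, s) = (-6 + s)*(15 + T) (U(T, s) = (T + 15)*(s + (4 - 2*5)) = (15 + T)*(s + (4 - 10)) = (15 + T)*(s - 6) = (15 + T)*(-6 + s) = (-6 + s)*(15 + T))
U(-7, 18) - 1*498 = (-90 - 6*(-7) + 15*18 - 7*18) - 1*498 = (-90 + 42 + 270 - 126) - 498 = 96 - 498 = -402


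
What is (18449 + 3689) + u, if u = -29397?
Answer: -7259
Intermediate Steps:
(18449 + 3689) + u = (18449 + 3689) - 29397 = 22138 - 29397 = -7259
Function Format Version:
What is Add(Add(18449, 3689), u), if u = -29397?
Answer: -7259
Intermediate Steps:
Add(Add(18449, 3689), u) = Add(Add(18449, 3689), -29397) = Add(22138, -29397) = -7259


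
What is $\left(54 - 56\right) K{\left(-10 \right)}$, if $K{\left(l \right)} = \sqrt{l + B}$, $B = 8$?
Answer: $- 2 i \sqrt{2} \approx - 2.8284 i$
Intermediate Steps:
$K{\left(l \right)} = \sqrt{8 + l}$ ($K{\left(l \right)} = \sqrt{l + 8} = \sqrt{8 + l}$)
$\left(54 - 56\right) K{\left(-10 \right)} = \left(54 - 56\right) \sqrt{8 - 10} = - 2 \sqrt{-2} = - 2 i \sqrt{2}$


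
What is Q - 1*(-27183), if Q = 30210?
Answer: 57393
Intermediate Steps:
Q - 1*(-27183) = 30210 - 1*(-27183) = 30210 + 27183 = 57393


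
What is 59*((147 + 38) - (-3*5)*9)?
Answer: 18880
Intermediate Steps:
59*((147 + 38) - (-3*5)*9) = 59*(185 - (-15)*9) = 59*(185 - 1*(-135)) = 59*(185 + 135) = 59*320 = 18880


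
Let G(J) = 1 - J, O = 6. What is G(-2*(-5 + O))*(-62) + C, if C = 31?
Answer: -155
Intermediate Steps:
G(-2*(-5 + O))*(-62) + C = (1 - (-2)*(-5 + 6))*(-62) + 31 = (1 - (-2))*(-62) + 31 = (1 - 1*(-2))*(-62) + 31 = (1 + 2)*(-62) + 31 = 3*(-62) + 31 = -186 + 31 = -155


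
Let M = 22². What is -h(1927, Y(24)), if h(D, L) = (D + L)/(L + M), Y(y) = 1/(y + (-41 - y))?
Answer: -79006/19843 ≈ -3.9816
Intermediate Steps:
M = 484
Y(y) = -1/41 (Y(y) = 1/(-41) = -1/41)
h(D, L) = (D + L)/(484 + L) (h(D, L) = (D + L)/(L + 484) = (D + L)/(484 + L))
-h(1927, Y(24)) = -(1927 - 1/41)/(484 - 1/41) = -79006/(19843/41*41) = -41*79006/(19843*41) = -1*79006/19843 = -79006/19843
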